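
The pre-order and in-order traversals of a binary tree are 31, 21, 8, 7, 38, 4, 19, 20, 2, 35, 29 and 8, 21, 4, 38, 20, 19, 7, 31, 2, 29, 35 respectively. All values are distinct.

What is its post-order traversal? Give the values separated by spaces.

The first element of pre-order is the root; it splits in-order into left and right subtrees.
Root 31: left subtree has 7 nodes {8, 21, 4, 38, 20, 19, 7}, right has 3 {2, 29, 35}.
  Root 21: left subtree has 1 node {8}, right has 5 {4, 38, 20, 19, 7}.
    Root 7: left subtree has 4 nodes {4, 38, 20, 19}, right has 0 { }.
      Root 38: left subtree has 1 node {4}, right has 2 {20, 19}.
        Root 19: left subtree has 1 node {20}, right has 0 { }.
  Root 2: left subtree has 0 nodes { }, right has 2 {29, 35}.
    Root 35: left subtree has 1 node {29}, right has 0 { }.

8 4 20 19 38 7 21 29 35 2 31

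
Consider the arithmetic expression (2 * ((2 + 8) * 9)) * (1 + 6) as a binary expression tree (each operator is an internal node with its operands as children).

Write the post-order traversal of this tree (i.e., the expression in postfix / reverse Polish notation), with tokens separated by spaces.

Post-order on an expression tree gives postfix notation: for each operator, emit left operand, right operand, then the operator.

2 2 8 + 9 * * 1 6 + *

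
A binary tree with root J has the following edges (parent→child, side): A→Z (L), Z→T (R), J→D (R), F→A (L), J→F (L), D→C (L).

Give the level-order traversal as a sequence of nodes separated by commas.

Level-order visits nodes level by level from the root, left to right within each level.
Level 0: J
Level 1: F, D
Level 2: A, C
Level 3: Z
Level 4: T

J, F, D, A, C, Z, T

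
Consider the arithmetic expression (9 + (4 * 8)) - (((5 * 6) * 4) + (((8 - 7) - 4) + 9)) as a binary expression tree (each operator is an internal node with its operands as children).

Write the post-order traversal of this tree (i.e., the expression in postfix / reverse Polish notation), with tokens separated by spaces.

Post-order on an expression tree gives postfix notation: for each operator, emit left operand, right operand, then the operator.

9 4 8 * + 5 6 * 4 * 8 7 - 4 - 9 + + -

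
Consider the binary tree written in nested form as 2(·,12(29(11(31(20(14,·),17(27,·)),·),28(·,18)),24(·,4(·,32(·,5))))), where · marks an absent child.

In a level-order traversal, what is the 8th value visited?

31

Level-order visits nodes level by level from the root, left to right within each level.
Level 0: 2
Level 1: 12
Level 2: 29, 24
Level 3: 11, 28, 4
Level 4: 31, 18, 32
Level 5: 20, 17, 5
Level 6: 14, 27
Full level-order sequence: 2, 12, 29, 24, 11, 28, 4, 31, 18, 32, 20, 17, 5, 14, 27.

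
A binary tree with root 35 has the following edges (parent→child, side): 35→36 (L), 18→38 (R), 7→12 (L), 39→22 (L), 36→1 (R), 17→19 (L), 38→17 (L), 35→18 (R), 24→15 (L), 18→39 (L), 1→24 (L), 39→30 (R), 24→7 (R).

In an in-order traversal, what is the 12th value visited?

19

In-order visits the left subtree, then the node, then the right subtree.
At 35: go left to 36.
  At 36: no left child.
  Visit 36.
  At 36: go right to 1.
    At 1: go left to 24.
      At 24: go left to 15.
        15 is a leaf — visit 15.
      Visit 24.
      At 24: go right to 7.
        At 7: go left to 12.
          12 is a leaf — visit 12.
        Visit 7.
        At 7: no right child.
    Visit 1.
    At 1: no right child.
Visit 35.
At 35: go right to 18.
  At 18: go left to 39.
    At 39: go left to 22.
      22 is a leaf — visit 22.
    Visit 39.
    At 39: go right to 30.
      30 is a leaf — visit 30.
  Visit 18.
  At 18: go right to 38.
    At 38: go left to 17.
      At 17: go left to 19.
        19 is a leaf — visit 19.
      Visit 17.
      At 17: no right child.
    Visit 38.
    At 38: no right child.
Full in-order sequence: 36, 15, 24, 12, 7, 1, 35, 22, 39, 30, 18, 19, 17, 38.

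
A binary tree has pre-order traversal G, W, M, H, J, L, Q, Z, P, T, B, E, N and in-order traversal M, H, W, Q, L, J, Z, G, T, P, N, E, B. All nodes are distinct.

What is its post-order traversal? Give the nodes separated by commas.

H, M, Q, L, Z, J, W, T, N, E, B, P, G

The first element of pre-order is the root; it splits in-order into left and right subtrees.
Root G: left subtree has 7 nodes {M, H, W, Q, L, J, Z}, right has 5 {T, P, N, E, B}.
  Root W: left subtree has 2 nodes {M, H}, right has 4 {Q, L, J, Z}.
    Root M: left subtree has 0 nodes { }, right has 1 {H}.
    Root J: left subtree has 2 nodes {Q, L}, right has 1 {Z}.
      Root L: left subtree has 1 node {Q}, right has 0 { }.
  Root P: left subtree has 1 node {T}, right has 3 {N, E, B}.
    Root B: left subtree has 2 nodes {N, E}, right has 0 { }.
      Root E: left subtree has 1 node {N}, right has 0 { }.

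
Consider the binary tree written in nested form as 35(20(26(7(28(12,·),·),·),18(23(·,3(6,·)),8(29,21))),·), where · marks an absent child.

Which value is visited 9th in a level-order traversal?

Level-order visits nodes level by level from the root, left to right within each level.
Level 0: 35
Level 1: 20
Level 2: 26, 18
Level 3: 7, 23, 8
Level 4: 28, 3, 29, 21
Level 5: 12, 6
Full level-order sequence: 35, 20, 26, 18, 7, 23, 8, 28, 3, 29, 21, 12, 6.

3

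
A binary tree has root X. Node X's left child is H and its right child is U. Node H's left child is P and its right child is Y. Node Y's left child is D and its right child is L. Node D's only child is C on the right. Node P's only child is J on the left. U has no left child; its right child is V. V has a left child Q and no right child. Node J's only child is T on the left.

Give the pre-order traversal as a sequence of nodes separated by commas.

Pre-order visits the node, then its left subtree, then its right subtree.
Visit X.
At X: go left to H.
  Visit H.
  At H: go left to P.
    Visit P.
    At P: go left to J.
      Visit J.
      At J: go left to T.
        T is a leaf — visit T.
      At J: no right child.
    At P: no right child.
  At H: go right to Y.
    Visit Y.
    At Y: go left to D.
      Visit D.
      At D: no left child.
      At D: go right to C.
        C is a leaf — visit C.
    At Y: go right to L.
      L is a leaf — visit L.
At X: go right to U.
  Visit U.
  At U: no left child.
  At U: go right to V.
    Visit V.
    At V: go left to Q.
      Q is a leaf — visit Q.
    At V: no right child.

X, H, P, J, T, Y, D, C, L, U, V, Q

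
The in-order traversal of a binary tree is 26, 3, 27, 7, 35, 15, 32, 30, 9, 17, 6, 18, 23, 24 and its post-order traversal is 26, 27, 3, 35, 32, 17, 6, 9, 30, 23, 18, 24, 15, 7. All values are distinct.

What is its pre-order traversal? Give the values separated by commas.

The last element of post-order is the root; it splits in-order into left and right subtrees.
Root 7: left subtree has 3 nodes {26, 3, 27}, right has 10 {35, 15, 32, 30, 9, 17, 6, 18, 23, 24}.
  Root 3: left subtree has 1 node {26}, right has 1 {27}.
  Root 15: left subtree has 1 node {35}, right has 8 {32, 30, 9, 17, 6, 18, 23, 24}.
    Root 24: left subtree has 7 nodes {32, 30, 9, 17, 6, 18, 23}, right has 0 { }.
      Root 18: left subtree has 5 nodes {32, 30, 9, 17, 6}, right has 1 {23}.
        Root 30: left subtree has 1 node {32}, right has 3 {9, 17, 6}.
          Root 9: left subtree has 0 nodes { }, right has 2 {17, 6}.
            Root 6: left subtree has 1 node {17}, right has 0 { }.

7, 3, 26, 27, 15, 35, 24, 18, 30, 32, 9, 6, 17, 23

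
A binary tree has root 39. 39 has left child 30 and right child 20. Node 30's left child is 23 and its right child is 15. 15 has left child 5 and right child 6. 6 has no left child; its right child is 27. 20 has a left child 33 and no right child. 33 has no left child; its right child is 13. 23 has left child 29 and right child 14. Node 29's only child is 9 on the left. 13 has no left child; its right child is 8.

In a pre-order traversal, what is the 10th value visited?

27

Pre-order visits the node, then its left subtree, then its right subtree.
Visit 39.
At 39: go left to 30.
  Visit 30.
  At 30: go left to 23.
    Visit 23.
    At 23: go left to 29.
      Visit 29.
      At 29: go left to 9.
        9 is a leaf — visit 9.
      At 29: no right child.
    At 23: go right to 14.
      14 is a leaf — visit 14.
  At 30: go right to 15.
    Visit 15.
    At 15: go left to 5.
      5 is a leaf — visit 5.
    At 15: go right to 6.
      Visit 6.
      At 6: no left child.
      At 6: go right to 27.
        27 is a leaf — visit 27.
At 39: go right to 20.
  Visit 20.
  At 20: go left to 33.
    Visit 33.
    At 33: no left child.
    At 33: go right to 13.
      Visit 13.
      At 13: no left child.
      At 13: go right to 8.
        8 is a leaf — visit 8.
  At 20: no right child.
Full pre-order sequence: 39, 30, 23, 29, 9, 14, 15, 5, 6, 27, 20, 33, 13, 8.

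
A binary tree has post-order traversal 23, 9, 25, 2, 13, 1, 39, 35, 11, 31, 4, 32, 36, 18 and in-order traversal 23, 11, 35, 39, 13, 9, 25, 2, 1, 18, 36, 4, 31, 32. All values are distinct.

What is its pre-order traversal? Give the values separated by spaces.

The last element of post-order is the root; it splits in-order into left and right subtrees.
Root 18: left subtree has 9 nodes {23, 11, 35, 39, 13, 9, 25, 2, 1}, right has 4 {36, 4, 31, 32}.
  Root 11: left subtree has 1 node {23}, right has 7 {35, 39, 13, 9, 25, 2, 1}.
    Root 35: left subtree has 0 nodes { }, right has 6 {39, 13, 9, 25, 2, 1}.
      Root 39: left subtree has 0 nodes { }, right has 5 {13, 9, 25, 2, 1}.
        Root 1: left subtree has 4 nodes {13, 9, 25, 2}, right has 0 { }.
          Root 13: left subtree has 0 nodes { }, right has 3 {9, 25, 2}.
            Root 2: left subtree has 2 nodes {9, 25}, right has 0 { }.
              Root 25: left subtree has 1 node {9}, right has 0 { }.
  Root 36: left subtree has 0 nodes { }, right has 3 {4, 31, 32}.
    Root 32: left subtree has 2 nodes {4, 31}, right has 0 { }.
      Root 4: left subtree has 0 nodes { }, right has 1 {31}.

18 11 23 35 39 1 13 2 25 9 36 32 4 31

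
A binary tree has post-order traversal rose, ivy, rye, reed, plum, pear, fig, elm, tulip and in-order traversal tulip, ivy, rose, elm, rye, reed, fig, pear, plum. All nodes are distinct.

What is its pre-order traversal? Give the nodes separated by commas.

The last element of post-order is the root; it splits in-order into left and right subtrees.
Root tulip: left subtree has 0 nodes { }, right has 8 {ivy, rose, elm, rye, reed, fig, pear, plum}.
  Root elm: left subtree has 2 nodes {ivy, rose}, right has 5 {rye, reed, fig, pear, plum}.
    Root ivy: left subtree has 0 nodes { }, right has 1 {rose}.
    Root fig: left subtree has 2 nodes {rye, reed}, right has 2 {pear, plum}.
      Root reed: left subtree has 1 node {rye}, right has 0 { }.
      Root pear: left subtree has 0 nodes { }, right has 1 {plum}.

tulip, elm, ivy, rose, fig, reed, rye, pear, plum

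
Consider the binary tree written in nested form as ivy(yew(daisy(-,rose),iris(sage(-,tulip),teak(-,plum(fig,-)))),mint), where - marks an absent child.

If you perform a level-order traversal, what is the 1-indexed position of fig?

11

Level-order visits nodes level by level from the root, left to right within each level.
Level 0: ivy
Level 1: yew, mint
Level 2: daisy, iris
Level 3: rose, sage, teak
Level 4: tulip, plum
Level 5: fig
Full level-order sequence: ivy, yew, mint, daisy, iris, rose, sage, teak, tulip, plum, fig.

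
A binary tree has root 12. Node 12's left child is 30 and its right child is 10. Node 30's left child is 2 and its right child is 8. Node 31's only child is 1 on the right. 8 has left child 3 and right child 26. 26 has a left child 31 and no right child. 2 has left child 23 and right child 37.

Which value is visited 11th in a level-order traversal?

Level-order visits nodes level by level from the root, left to right within each level.
Level 0: 12
Level 1: 30, 10
Level 2: 2, 8
Level 3: 23, 37, 3, 26
Level 4: 31
Level 5: 1
Full level-order sequence: 12, 30, 10, 2, 8, 23, 37, 3, 26, 31, 1.

1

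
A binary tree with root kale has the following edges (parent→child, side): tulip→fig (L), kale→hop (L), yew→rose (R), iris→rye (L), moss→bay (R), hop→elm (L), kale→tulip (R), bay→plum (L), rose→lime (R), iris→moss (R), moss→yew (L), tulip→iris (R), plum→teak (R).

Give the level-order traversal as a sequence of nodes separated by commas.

Level-order visits nodes level by level from the root, left to right within each level.
Level 0: kale
Level 1: hop, tulip
Level 2: elm, fig, iris
Level 3: rye, moss
Level 4: yew, bay
Level 5: rose, plum
Level 6: lime, teak

kale, hop, tulip, elm, fig, iris, rye, moss, yew, bay, rose, plum, lime, teak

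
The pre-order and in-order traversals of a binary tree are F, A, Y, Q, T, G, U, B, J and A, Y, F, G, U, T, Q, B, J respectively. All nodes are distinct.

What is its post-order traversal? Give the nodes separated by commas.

Y, A, U, G, T, J, B, Q, F

The first element of pre-order is the root; it splits in-order into left and right subtrees.
Root F: left subtree has 2 nodes {A, Y}, right has 6 {G, U, T, Q, B, J}.
  Root A: left subtree has 0 nodes { }, right has 1 {Y}.
  Root Q: left subtree has 3 nodes {G, U, T}, right has 2 {B, J}.
    Root T: left subtree has 2 nodes {G, U}, right has 0 { }.
      Root G: left subtree has 0 nodes { }, right has 1 {U}.
    Root B: left subtree has 0 nodes { }, right has 1 {J}.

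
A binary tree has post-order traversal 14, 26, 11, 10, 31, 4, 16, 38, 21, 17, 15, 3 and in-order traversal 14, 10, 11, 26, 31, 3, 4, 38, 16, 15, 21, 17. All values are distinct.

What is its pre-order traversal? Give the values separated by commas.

3, 31, 10, 14, 11, 26, 15, 38, 4, 16, 17, 21

The last element of post-order is the root; it splits in-order into left and right subtrees.
Root 3: left subtree has 5 nodes {14, 10, 11, 26, 31}, right has 6 {4, 38, 16, 15, 21, 17}.
  Root 31: left subtree has 4 nodes {14, 10, 11, 26}, right has 0 { }.
    Root 10: left subtree has 1 node {14}, right has 2 {11, 26}.
      Root 11: left subtree has 0 nodes { }, right has 1 {26}.
  Root 15: left subtree has 3 nodes {4, 38, 16}, right has 2 {21, 17}.
    Root 38: left subtree has 1 node {4}, right has 1 {16}.
    Root 17: left subtree has 1 node {21}, right has 0 { }.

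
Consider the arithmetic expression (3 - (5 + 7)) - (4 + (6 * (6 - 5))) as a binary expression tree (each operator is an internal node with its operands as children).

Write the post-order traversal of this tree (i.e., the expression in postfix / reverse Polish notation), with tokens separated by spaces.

3 5 7 + - 4 6 6 5 - * + -

Post-order on an expression tree gives postfix notation: for each operator, emit left operand, right operand, then the operator.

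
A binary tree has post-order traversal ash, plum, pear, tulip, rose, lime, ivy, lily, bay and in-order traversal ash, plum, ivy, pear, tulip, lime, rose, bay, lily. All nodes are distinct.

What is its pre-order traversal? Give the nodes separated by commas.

bay, ivy, plum, ash, lime, tulip, pear, rose, lily

The last element of post-order is the root; it splits in-order into left and right subtrees.
Root bay: left subtree has 7 nodes {ash, plum, ivy, pear, tulip, lime, rose}, right has 1 {lily}.
  Root ivy: left subtree has 2 nodes {ash, plum}, right has 4 {pear, tulip, lime, rose}.
    Root plum: left subtree has 1 node {ash}, right has 0 { }.
    Root lime: left subtree has 2 nodes {pear, tulip}, right has 1 {rose}.
      Root tulip: left subtree has 1 node {pear}, right has 0 { }.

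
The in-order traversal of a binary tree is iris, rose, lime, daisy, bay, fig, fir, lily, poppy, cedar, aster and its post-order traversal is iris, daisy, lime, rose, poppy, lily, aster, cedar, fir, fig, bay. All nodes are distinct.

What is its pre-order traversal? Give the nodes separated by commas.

The last element of post-order is the root; it splits in-order into left and right subtrees.
Root bay: left subtree has 4 nodes {iris, rose, lime, daisy}, right has 6 {fig, fir, lily, poppy, cedar, aster}.
  Root rose: left subtree has 1 node {iris}, right has 2 {lime, daisy}.
    Root lime: left subtree has 0 nodes { }, right has 1 {daisy}.
  Root fig: left subtree has 0 nodes { }, right has 5 {fir, lily, poppy, cedar, aster}.
    Root fir: left subtree has 0 nodes { }, right has 4 {lily, poppy, cedar, aster}.
      Root cedar: left subtree has 2 nodes {lily, poppy}, right has 1 {aster}.
        Root lily: left subtree has 0 nodes { }, right has 1 {poppy}.

bay, rose, iris, lime, daisy, fig, fir, cedar, lily, poppy, aster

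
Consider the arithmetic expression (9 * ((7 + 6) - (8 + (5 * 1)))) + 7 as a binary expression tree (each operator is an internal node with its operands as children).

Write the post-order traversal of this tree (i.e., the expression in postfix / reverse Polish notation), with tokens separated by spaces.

9 7 6 + 8 5 1 * + - * 7 +

Post-order on an expression tree gives postfix notation: for each operator, emit left operand, right operand, then the operator.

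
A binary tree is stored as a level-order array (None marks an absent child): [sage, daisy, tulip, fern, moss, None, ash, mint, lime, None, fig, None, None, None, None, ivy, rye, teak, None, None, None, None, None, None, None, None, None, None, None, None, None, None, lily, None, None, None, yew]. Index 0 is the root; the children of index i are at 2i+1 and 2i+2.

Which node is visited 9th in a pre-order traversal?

Pre-order visits the node, then its left subtree, then its right subtree.
Visit sage.
At sage: go left to daisy.
  Visit daisy.
  At daisy: go left to fern.
    Visit fern.
    At fern: go left to mint.
      Visit mint.
      At mint: go left to ivy.
        Visit ivy.
        At ivy: no left child.
        At ivy: go right to lily.
          lily is a leaf — visit lily.
      At mint: go right to rye.
        rye is a leaf — visit rye.
    At fern: go right to lime.
      Visit lime.
      At lime: go left to teak.
        Visit teak.
        At teak: no left child.
        At teak: go right to yew.
          yew is a leaf — visit yew.
      At lime: no right child.
  At daisy: go right to moss.
    Visit moss.
    At moss: no left child.
    At moss: go right to fig.
      fig is a leaf — visit fig.
At sage: go right to tulip.
  Visit tulip.
  At tulip: no left child.
  At tulip: go right to ash.
    ash is a leaf — visit ash.
Full pre-order sequence: sage, daisy, fern, mint, ivy, lily, rye, lime, teak, yew, moss, fig, tulip, ash.

teak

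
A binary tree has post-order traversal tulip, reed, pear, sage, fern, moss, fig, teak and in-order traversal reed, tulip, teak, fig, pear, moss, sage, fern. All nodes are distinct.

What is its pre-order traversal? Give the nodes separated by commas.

The last element of post-order is the root; it splits in-order into left and right subtrees.
Root teak: left subtree has 2 nodes {reed, tulip}, right has 5 {fig, pear, moss, sage, fern}.
  Root reed: left subtree has 0 nodes { }, right has 1 {tulip}.
  Root fig: left subtree has 0 nodes { }, right has 4 {pear, moss, sage, fern}.
    Root moss: left subtree has 1 node {pear}, right has 2 {sage, fern}.
      Root fern: left subtree has 1 node {sage}, right has 0 { }.

teak, reed, tulip, fig, moss, pear, fern, sage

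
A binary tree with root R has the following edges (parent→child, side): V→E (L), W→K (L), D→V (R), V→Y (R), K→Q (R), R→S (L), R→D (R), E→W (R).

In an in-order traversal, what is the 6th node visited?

In-order visits the left subtree, then the node, then the right subtree.
At R: go left to S.
  S is a leaf — visit S.
Visit R.
At R: go right to D.
  At D: no left child.
  Visit D.
  At D: go right to V.
    At V: go left to E.
      At E: no left child.
      Visit E.
      At E: go right to W.
        At W: go left to K.
          At K: no left child.
          Visit K.
          At K: go right to Q.
            Q is a leaf — visit Q.
        Visit W.
        At W: no right child.
    Visit V.
    At V: go right to Y.
      Y is a leaf — visit Y.
Full in-order sequence: S, R, D, E, K, Q, W, V, Y.

Q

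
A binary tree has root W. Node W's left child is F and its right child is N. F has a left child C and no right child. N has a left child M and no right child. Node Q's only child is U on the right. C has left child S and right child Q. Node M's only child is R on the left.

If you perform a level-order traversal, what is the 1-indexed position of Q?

7

Level-order visits nodes level by level from the root, left to right within each level.
Level 0: W
Level 1: F, N
Level 2: C, M
Level 3: S, Q, R
Level 4: U
Full level-order sequence: W, F, N, C, M, S, Q, R, U.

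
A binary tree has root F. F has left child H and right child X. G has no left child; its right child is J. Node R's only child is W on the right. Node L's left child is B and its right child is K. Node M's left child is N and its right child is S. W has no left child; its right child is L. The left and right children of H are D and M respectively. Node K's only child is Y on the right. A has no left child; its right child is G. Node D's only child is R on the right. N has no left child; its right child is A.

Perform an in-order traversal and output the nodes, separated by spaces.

D R W B L K Y H N A G J M S F X

In-order visits the left subtree, then the node, then the right subtree.
At F: go left to H.
  At H: go left to D.
    At D: no left child.
    Visit D.
    At D: go right to R.
      At R: no left child.
      Visit R.
      At R: go right to W.
        At W: no left child.
        Visit W.
        At W: go right to L.
          At L: go left to B.
            B is a leaf — visit B.
          Visit L.
          At L: go right to K.
            At K: no left child.
            Visit K.
            At K: go right to Y.
              Y is a leaf — visit Y.
  Visit H.
  At H: go right to M.
    At M: go left to N.
      At N: no left child.
      Visit N.
      At N: go right to A.
        At A: no left child.
        Visit A.
        At A: go right to G.
          At G: no left child.
          Visit G.
          At G: go right to J.
            J is a leaf — visit J.
    Visit M.
    At M: go right to S.
      S is a leaf — visit S.
Visit F.
At F: go right to X.
  X is a leaf — visit X.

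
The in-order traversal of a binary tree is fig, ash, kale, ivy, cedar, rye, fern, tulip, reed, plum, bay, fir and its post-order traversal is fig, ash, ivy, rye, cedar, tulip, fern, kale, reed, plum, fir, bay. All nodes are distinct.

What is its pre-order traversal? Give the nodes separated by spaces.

bay plum reed kale ash fig fern cedar ivy rye tulip fir

The last element of post-order is the root; it splits in-order into left and right subtrees.
Root bay: left subtree has 10 nodes {fig, ash, kale, ivy, cedar, rye, fern, tulip, reed, plum}, right has 1 {fir}.
  Root plum: left subtree has 9 nodes {fig, ash, kale, ivy, cedar, rye, fern, tulip, reed}, right has 0 { }.
    Root reed: left subtree has 8 nodes {fig, ash, kale, ivy, cedar, rye, fern, tulip}, right has 0 { }.
      Root kale: left subtree has 2 nodes {fig, ash}, right has 5 {ivy, cedar, rye, fern, tulip}.
        Root ash: left subtree has 1 node {fig}, right has 0 { }.
        Root fern: left subtree has 3 nodes {ivy, cedar, rye}, right has 1 {tulip}.
          Root cedar: left subtree has 1 node {ivy}, right has 1 {rye}.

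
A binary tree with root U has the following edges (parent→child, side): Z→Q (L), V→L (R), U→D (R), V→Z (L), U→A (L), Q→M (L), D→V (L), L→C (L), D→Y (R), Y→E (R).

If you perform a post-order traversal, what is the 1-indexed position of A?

Post-order visits the left subtree, then the right subtree, then the node.
At U: go left to A.
  A is a leaf — visit A.
At U: go right to D.
  At D: go left to V.
    At V: go left to Z.
      At Z: go left to Q.
        At Q: go left to M.
          M is a leaf — visit M.
        At Q: no right child.
        Visit Q.
      At Z: no right child.
      Visit Z.
    At V: go right to L.
      At L: go left to C.
        C is a leaf — visit C.
      At L: no right child.
      Visit L.
    Visit V.
  At D: go right to Y.
    At Y: no left child.
    At Y: go right to E.
      E is a leaf — visit E.
    Visit Y.
  Visit D.
Visit U.
Full post-order sequence: A, M, Q, Z, C, L, V, E, Y, D, U.

1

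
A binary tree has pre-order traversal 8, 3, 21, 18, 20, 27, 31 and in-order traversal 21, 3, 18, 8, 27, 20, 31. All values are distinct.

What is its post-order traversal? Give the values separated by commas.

The first element of pre-order is the root; it splits in-order into left and right subtrees.
Root 8: left subtree has 3 nodes {21, 3, 18}, right has 3 {27, 20, 31}.
  Root 3: left subtree has 1 node {21}, right has 1 {18}.
  Root 20: left subtree has 1 node {27}, right has 1 {31}.

21, 18, 3, 27, 31, 20, 8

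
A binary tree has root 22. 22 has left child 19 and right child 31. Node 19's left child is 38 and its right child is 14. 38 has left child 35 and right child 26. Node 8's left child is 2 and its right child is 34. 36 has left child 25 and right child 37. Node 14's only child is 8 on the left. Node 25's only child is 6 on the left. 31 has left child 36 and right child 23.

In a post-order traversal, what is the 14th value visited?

31

Post-order visits the left subtree, then the right subtree, then the node.
At 22: go left to 19.
  At 19: go left to 38.
    At 38: go left to 35.
      35 is a leaf — visit 35.
    At 38: go right to 26.
      26 is a leaf — visit 26.
    Visit 38.
  At 19: go right to 14.
    At 14: go left to 8.
      At 8: go left to 2.
        2 is a leaf — visit 2.
      At 8: go right to 34.
        34 is a leaf — visit 34.
      Visit 8.
    At 14: no right child.
    Visit 14.
  Visit 19.
At 22: go right to 31.
  At 31: go left to 36.
    At 36: go left to 25.
      At 25: go left to 6.
        6 is a leaf — visit 6.
      At 25: no right child.
      Visit 25.
    At 36: go right to 37.
      37 is a leaf — visit 37.
    Visit 36.
  At 31: go right to 23.
    23 is a leaf — visit 23.
  Visit 31.
Visit 22.
Full post-order sequence: 35, 26, 38, 2, 34, 8, 14, 19, 6, 25, 37, 36, 23, 31, 22.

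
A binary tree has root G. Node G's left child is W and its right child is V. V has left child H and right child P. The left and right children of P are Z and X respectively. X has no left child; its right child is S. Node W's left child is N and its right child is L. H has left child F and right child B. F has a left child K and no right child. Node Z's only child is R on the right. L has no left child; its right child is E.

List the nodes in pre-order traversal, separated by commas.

Pre-order visits the node, then its left subtree, then its right subtree.
Visit G.
At G: go left to W.
  Visit W.
  At W: go left to N.
    N is a leaf — visit N.
  At W: go right to L.
    Visit L.
    At L: no left child.
    At L: go right to E.
      E is a leaf — visit E.
At G: go right to V.
  Visit V.
  At V: go left to H.
    Visit H.
    At H: go left to F.
      Visit F.
      At F: go left to K.
        K is a leaf — visit K.
      At F: no right child.
    At H: go right to B.
      B is a leaf — visit B.
  At V: go right to P.
    Visit P.
    At P: go left to Z.
      Visit Z.
      At Z: no left child.
      At Z: go right to R.
        R is a leaf — visit R.
    At P: go right to X.
      Visit X.
      At X: no left child.
      At X: go right to S.
        S is a leaf — visit S.

G, W, N, L, E, V, H, F, K, B, P, Z, R, X, S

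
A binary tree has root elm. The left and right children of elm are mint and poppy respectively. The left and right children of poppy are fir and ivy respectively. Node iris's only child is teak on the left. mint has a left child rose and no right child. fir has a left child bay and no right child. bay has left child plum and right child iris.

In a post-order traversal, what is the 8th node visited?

ivy

Post-order visits the left subtree, then the right subtree, then the node.
At elm: go left to mint.
  At mint: go left to rose.
    rose is a leaf — visit rose.
  At mint: no right child.
  Visit mint.
At elm: go right to poppy.
  At poppy: go left to fir.
    At fir: go left to bay.
      At bay: go left to plum.
        plum is a leaf — visit plum.
      At bay: go right to iris.
        At iris: go left to teak.
          teak is a leaf — visit teak.
        At iris: no right child.
        Visit iris.
      Visit bay.
    At fir: no right child.
    Visit fir.
  At poppy: go right to ivy.
    ivy is a leaf — visit ivy.
  Visit poppy.
Visit elm.
Full post-order sequence: rose, mint, plum, teak, iris, bay, fir, ivy, poppy, elm.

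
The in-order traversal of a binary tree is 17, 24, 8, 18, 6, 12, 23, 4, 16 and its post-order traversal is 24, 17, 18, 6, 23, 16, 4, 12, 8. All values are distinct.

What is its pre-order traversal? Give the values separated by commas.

8, 17, 24, 12, 6, 18, 4, 23, 16

The last element of post-order is the root; it splits in-order into left and right subtrees.
Root 8: left subtree has 2 nodes {17, 24}, right has 6 {18, 6, 12, 23, 4, 16}.
  Root 17: left subtree has 0 nodes { }, right has 1 {24}.
  Root 12: left subtree has 2 nodes {18, 6}, right has 3 {23, 4, 16}.
    Root 6: left subtree has 1 node {18}, right has 0 { }.
    Root 4: left subtree has 1 node {23}, right has 1 {16}.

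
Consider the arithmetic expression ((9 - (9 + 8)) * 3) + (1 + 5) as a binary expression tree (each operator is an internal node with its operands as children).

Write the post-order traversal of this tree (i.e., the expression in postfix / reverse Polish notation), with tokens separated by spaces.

Post-order on an expression tree gives postfix notation: for each operator, emit left operand, right operand, then the operator.

9 9 8 + - 3 * 1 5 + +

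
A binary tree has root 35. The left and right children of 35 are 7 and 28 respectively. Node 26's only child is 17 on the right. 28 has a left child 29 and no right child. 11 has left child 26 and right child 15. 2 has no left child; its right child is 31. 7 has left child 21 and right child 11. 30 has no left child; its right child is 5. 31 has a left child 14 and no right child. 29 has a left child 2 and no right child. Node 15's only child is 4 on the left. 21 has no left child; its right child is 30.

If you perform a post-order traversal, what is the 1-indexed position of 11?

8

Post-order visits the left subtree, then the right subtree, then the node.
At 35: go left to 7.
  At 7: go left to 21.
    At 21: no left child.
    At 21: go right to 30.
      At 30: no left child.
      At 30: go right to 5.
        5 is a leaf — visit 5.
      Visit 30.
    Visit 21.
  At 7: go right to 11.
    At 11: go left to 26.
      At 26: no left child.
      At 26: go right to 17.
        17 is a leaf — visit 17.
      Visit 26.
    At 11: go right to 15.
      At 15: go left to 4.
        4 is a leaf — visit 4.
      At 15: no right child.
      Visit 15.
    Visit 11.
  Visit 7.
At 35: go right to 28.
  At 28: go left to 29.
    At 29: go left to 2.
      At 2: no left child.
      At 2: go right to 31.
        At 31: go left to 14.
          14 is a leaf — visit 14.
        At 31: no right child.
        Visit 31.
      Visit 2.
    At 29: no right child.
    Visit 29.
  At 28: no right child.
  Visit 28.
Visit 35.
Full post-order sequence: 5, 30, 21, 17, 26, 4, 15, 11, 7, 14, 31, 2, 29, 28, 35.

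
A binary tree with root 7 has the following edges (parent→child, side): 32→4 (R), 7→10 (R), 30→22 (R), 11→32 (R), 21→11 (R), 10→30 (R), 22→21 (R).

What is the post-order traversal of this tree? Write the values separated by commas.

4, 32, 11, 21, 22, 30, 10, 7

Post-order visits the left subtree, then the right subtree, then the node.
At 7: no left child.
At 7: go right to 10.
  At 10: no left child.
  At 10: go right to 30.
    At 30: no left child.
    At 30: go right to 22.
      At 22: no left child.
      At 22: go right to 21.
        At 21: no left child.
        At 21: go right to 11.
          At 11: no left child.
          At 11: go right to 32.
            At 32: no left child.
            At 32: go right to 4.
              4 is a leaf — visit 4.
            Visit 32.
          Visit 11.
        Visit 21.
      Visit 22.
    Visit 30.
  Visit 10.
Visit 7.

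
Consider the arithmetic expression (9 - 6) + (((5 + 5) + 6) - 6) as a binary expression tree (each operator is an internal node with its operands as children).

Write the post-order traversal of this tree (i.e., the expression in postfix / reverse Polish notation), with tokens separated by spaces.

9 6 - 5 5 + 6 + 6 - +

Post-order on an expression tree gives postfix notation: for each operator, emit left operand, right operand, then the operator.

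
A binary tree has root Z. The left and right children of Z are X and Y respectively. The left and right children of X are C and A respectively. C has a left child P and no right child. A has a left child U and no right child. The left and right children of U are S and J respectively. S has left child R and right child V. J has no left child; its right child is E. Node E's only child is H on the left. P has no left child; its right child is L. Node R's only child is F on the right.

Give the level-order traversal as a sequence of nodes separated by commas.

Z, X, Y, C, A, P, U, L, S, J, R, V, E, F, H

Level-order visits nodes level by level from the root, left to right within each level.
Level 0: Z
Level 1: X, Y
Level 2: C, A
Level 3: P, U
Level 4: L, S, J
Level 5: R, V, E
Level 6: F, H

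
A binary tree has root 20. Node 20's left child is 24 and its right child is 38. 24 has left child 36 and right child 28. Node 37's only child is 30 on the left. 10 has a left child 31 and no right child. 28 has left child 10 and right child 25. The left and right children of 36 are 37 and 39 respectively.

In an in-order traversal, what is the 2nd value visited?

In-order visits the left subtree, then the node, then the right subtree.
At 20: go left to 24.
  At 24: go left to 36.
    At 36: go left to 37.
      At 37: go left to 30.
        30 is a leaf — visit 30.
      Visit 37.
      At 37: no right child.
    Visit 36.
    At 36: go right to 39.
      39 is a leaf — visit 39.
  Visit 24.
  At 24: go right to 28.
    At 28: go left to 10.
      At 10: go left to 31.
        31 is a leaf — visit 31.
      Visit 10.
      At 10: no right child.
    Visit 28.
    At 28: go right to 25.
      25 is a leaf — visit 25.
Visit 20.
At 20: go right to 38.
  38 is a leaf — visit 38.
Full in-order sequence: 30, 37, 36, 39, 24, 31, 10, 28, 25, 20, 38.

37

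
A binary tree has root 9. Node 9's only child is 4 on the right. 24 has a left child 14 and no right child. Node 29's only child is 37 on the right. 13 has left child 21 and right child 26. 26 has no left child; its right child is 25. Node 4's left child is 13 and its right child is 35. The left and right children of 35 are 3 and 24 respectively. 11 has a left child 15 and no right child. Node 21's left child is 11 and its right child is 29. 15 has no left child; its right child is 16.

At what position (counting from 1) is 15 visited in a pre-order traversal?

Pre-order visits the node, then its left subtree, then its right subtree.
Visit 9.
At 9: no left child.
At 9: go right to 4.
  Visit 4.
  At 4: go left to 13.
    Visit 13.
    At 13: go left to 21.
      Visit 21.
      At 21: go left to 11.
        Visit 11.
        At 11: go left to 15.
          Visit 15.
          At 15: no left child.
          At 15: go right to 16.
            16 is a leaf — visit 16.
        At 11: no right child.
      At 21: go right to 29.
        Visit 29.
        At 29: no left child.
        At 29: go right to 37.
          37 is a leaf — visit 37.
    At 13: go right to 26.
      Visit 26.
      At 26: no left child.
      At 26: go right to 25.
        25 is a leaf — visit 25.
  At 4: go right to 35.
    Visit 35.
    At 35: go left to 3.
      3 is a leaf — visit 3.
    At 35: go right to 24.
      Visit 24.
      At 24: go left to 14.
        14 is a leaf — visit 14.
      At 24: no right child.
Full pre-order sequence: 9, 4, 13, 21, 11, 15, 16, 29, 37, 26, 25, 35, 3, 24, 14.

6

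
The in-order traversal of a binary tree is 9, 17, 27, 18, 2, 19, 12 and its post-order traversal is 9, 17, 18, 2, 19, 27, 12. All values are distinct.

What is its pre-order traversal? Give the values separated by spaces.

The last element of post-order is the root; it splits in-order into left and right subtrees.
Root 12: left subtree has 6 nodes {9, 17, 27, 18, 2, 19}, right has 0 { }.
  Root 27: left subtree has 2 nodes {9, 17}, right has 3 {18, 2, 19}.
    Root 17: left subtree has 1 node {9}, right has 0 { }.
    Root 19: left subtree has 2 nodes {18, 2}, right has 0 { }.
      Root 2: left subtree has 1 node {18}, right has 0 { }.

12 27 17 9 19 2 18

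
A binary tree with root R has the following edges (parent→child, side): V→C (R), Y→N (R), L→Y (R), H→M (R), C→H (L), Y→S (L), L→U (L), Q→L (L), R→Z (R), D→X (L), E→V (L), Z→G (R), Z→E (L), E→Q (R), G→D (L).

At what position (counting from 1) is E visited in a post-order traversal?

Post-order visits the left subtree, then the right subtree, then the node.
At R: no left child.
At R: go right to Z.
  At Z: go left to E.
    At E: go left to V.
      At V: no left child.
      At V: go right to C.
        At C: go left to H.
          At H: no left child.
          At H: go right to M.
            M is a leaf — visit M.
          Visit H.
        At C: no right child.
        Visit C.
      Visit V.
    At E: go right to Q.
      At Q: go left to L.
        At L: go left to U.
          U is a leaf — visit U.
        At L: go right to Y.
          At Y: go left to S.
            S is a leaf — visit S.
          At Y: go right to N.
            N is a leaf — visit N.
          Visit Y.
        Visit L.
      At Q: no right child.
      Visit Q.
    Visit E.
  At Z: go right to G.
    At G: go left to D.
      At D: go left to X.
        X is a leaf — visit X.
      At D: no right child.
      Visit D.
    At G: no right child.
    Visit G.
  Visit Z.
Visit R.
Full post-order sequence: M, H, C, V, U, S, N, Y, L, Q, E, X, D, G, Z, R.

11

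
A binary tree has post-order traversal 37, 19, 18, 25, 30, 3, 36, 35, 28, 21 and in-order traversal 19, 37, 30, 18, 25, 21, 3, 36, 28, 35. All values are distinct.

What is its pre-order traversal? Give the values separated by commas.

The last element of post-order is the root; it splits in-order into left and right subtrees.
Root 21: left subtree has 5 nodes {19, 37, 30, 18, 25}, right has 4 {3, 36, 28, 35}.
  Root 30: left subtree has 2 nodes {19, 37}, right has 2 {18, 25}.
    Root 19: left subtree has 0 nodes { }, right has 1 {37}.
    Root 25: left subtree has 1 node {18}, right has 0 { }.
  Root 28: left subtree has 2 nodes {3, 36}, right has 1 {35}.
    Root 36: left subtree has 1 node {3}, right has 0 { }.

21, 30, 19, 37, 25, 18, 28, 36, 3, 35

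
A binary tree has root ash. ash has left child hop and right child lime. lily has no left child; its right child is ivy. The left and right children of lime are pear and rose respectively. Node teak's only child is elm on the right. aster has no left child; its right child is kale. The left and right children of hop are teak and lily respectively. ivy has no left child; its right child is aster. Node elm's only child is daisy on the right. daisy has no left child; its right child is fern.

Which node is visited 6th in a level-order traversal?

Level-order visits nodes level by level from the root, left to right within each level.
Level 0: ash
Level 1: hop, lime
Level 2: teak, lily, pear, rose
Level 3: elm, ivy
Level 4: daisy, aster
Level 5: fern, kale
Full level-order sequence: ash, hop, lime, teak, lily, pear, rose, elm, ivy, daisy, aster, fern, kale.

pear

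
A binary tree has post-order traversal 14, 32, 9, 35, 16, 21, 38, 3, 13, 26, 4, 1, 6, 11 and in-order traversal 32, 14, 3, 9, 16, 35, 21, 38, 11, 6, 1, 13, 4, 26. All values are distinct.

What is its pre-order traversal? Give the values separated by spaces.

11 3 32 14 38 21 16 9 35 6 1 4 13 26

The last element of post-order is the root; it splits in-order into left and right subtrees.
Root 11: left subtree has 8 nodes {32, 14, 3, 9, 16, 35, 21, 38}, right has 5 {6, 1, 13, 4, 26}.
  Root 3: left subtree has 2 nodes {32, 14}, right has 5 {9, 16, 35, 21, 38}.
    Root 32: left subtree has 0 nodes { }, right has 1 {14}.
    Root 38: left subtree has 4 nodes {9, 16, 35, 21}, right has 0 { }.
      Root 21: left subtree has 3 nodes {9, 16, 35}, right has 0 { }.
        Root 16: left subtree has 1 node {9}, right has 1 {35}.
  Root 6: left subtree has 0 nodes { }, right has 4 {1, 13, 4, 26}.
    Root 1: left subtree has 0 nodes { }, right has 3 {13, 4, 26}.
      Root 4: left subtree has 1 node {13}, right has 1 {26}.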